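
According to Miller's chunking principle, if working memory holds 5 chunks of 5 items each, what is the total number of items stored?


Total items = chunks * items_per_chunk
= 5 * 5
= 25


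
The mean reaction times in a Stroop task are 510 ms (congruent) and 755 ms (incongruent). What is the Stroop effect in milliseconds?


Stroop effect = RT(incongruent) - RT(congruent)
= 755 - 510
= 245 ms


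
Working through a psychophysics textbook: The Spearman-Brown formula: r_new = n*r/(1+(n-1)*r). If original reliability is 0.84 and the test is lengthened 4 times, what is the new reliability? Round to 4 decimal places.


r_new = n*r / (1 + (n-1)*r)
Numerator = 4 * 0.84 = 3.36
Denominator = 1 + 3 * 0.84 = 3.52
r_new = 3.36 / 3.52
= 0.9545


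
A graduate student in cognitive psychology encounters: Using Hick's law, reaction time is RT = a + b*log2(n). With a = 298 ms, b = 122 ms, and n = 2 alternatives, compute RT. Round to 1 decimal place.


RT = 298 + 122 * log2(2)
log2(2) = 1.0
RT = 298 + 122 * 1.0
= 298 + 122.0
= 420.0 ms


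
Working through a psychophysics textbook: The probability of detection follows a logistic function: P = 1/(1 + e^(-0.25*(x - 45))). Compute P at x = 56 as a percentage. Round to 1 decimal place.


P(x) = 1/(1 + e^(-0.25*(56 - 45)))
Exponent = -0.25 * 11 = -2.75
e^(-2.75) = 0.063928
P = 1/(1 + 0.063928) = 0.939913
Percentage = 94.0


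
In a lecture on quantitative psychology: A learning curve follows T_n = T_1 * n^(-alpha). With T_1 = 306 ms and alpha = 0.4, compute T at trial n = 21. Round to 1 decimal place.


T_n = 306 * 21^(-0.4)
21^(-0.4) = 0.295878
T_n = 306 * 0.295878
= 90.5 ms


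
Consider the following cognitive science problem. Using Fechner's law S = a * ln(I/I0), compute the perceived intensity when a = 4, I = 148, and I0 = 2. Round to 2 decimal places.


S = 4 * ln(148/2)
I/I0 = 74.0
ln(74.0) = 4.3041
S = 4 * 4.3041
= 17.22


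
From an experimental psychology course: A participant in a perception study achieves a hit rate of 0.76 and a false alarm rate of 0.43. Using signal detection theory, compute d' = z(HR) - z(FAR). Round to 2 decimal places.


d' = z(HR) - z(FAR)
z(0.76) = 0.7063
z(0.43) = -0.1764
d' = 0.7063 - -0.1764
= 0.88


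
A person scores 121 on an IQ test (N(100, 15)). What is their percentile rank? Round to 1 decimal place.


z = (IQ - mean) / SD
z = (121 - 100) / 15 = 1.4
Percentile = Phi(1.4) * 100
Phi(1.4) = 0.919243
= 91.9


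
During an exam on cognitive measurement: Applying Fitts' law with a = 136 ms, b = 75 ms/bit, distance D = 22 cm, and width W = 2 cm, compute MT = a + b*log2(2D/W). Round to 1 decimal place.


MT = 136 + 75 * log2(2*22/2)
2D/W = 22.0
log2(22.0) = 4.4594
MT = 136 + 75 * 4.4594
= 470.5 ms


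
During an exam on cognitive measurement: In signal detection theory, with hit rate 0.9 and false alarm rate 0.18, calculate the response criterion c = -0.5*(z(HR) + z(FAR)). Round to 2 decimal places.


c = -0.5 * (z(HR) + z(FAR))
z(0.9) = 1.2816
z(0.18) = -0.9154
c = -0.5 * (1.2816 + -0.9154)
= -0.5 * 0.3662
= -0.18


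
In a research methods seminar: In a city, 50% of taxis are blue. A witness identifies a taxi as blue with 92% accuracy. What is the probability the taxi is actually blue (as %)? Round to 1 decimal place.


P(blue | says blue) = P(says blue | blue)*P(blue) / [P(says blue | blue)*P(blue) + P(says blue | not blue)*P(not blue)]
Numerator = 0.92 * 0.5 = 0.46
False identification = 0.08 * 0.5 = 0.04
P = 0.46 / (0.46 + 0.04)
= 0.46 / 0.5
As percentage = 92.0


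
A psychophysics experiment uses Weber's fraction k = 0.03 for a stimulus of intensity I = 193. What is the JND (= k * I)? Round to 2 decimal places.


JND = k * I
JND = 0.03 * 193
= 5.79


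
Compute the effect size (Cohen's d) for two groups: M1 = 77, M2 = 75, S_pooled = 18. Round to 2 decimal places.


Cohen's d = (M1 - M2) / S_pooled
= (77 - 75) / 18
= 2 / 18
= 0.11


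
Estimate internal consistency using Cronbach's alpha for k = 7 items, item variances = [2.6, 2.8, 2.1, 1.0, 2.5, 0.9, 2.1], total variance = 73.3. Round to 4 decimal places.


alpha = (k/(k-1)) * (1 - sum(s_i^2)/s_total^2)
sum(item variances) = 14.0
k/(k-1) = 7/6 = 1.166667
1 - 14.0/73.3 = 1 - 0.190996 = 0.809004
alpha = 1.166667 * 0.809004
= 0.9438


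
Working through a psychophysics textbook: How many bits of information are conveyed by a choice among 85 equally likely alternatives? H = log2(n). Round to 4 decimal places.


H = log2(n)
H = log2(85)
= 6.4094


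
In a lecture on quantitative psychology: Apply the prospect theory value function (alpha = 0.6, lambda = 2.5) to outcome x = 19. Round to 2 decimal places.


Since x = 19 >= 0, use v(x) = x^0.6
19^0.6 = 5.8513
v(19) = 5.85


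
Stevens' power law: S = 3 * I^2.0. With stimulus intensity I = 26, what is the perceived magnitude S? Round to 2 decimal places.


S = 3 * 26^2.0
26^2.0 = 676.0
S = 3 * 676.0
= 2028.00


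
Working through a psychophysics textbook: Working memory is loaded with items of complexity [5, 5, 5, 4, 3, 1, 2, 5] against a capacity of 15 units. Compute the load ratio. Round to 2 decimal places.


Total complexity = 5 + 5 + 5 + 4 + 3 + 1 + 2 + 5 = 30
Load = total / capacity = 30 / 15
= 2.00


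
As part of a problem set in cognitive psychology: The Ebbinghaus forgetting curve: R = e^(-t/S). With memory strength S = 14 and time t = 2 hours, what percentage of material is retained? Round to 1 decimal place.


R = e^(-t/S)
-t/S = -2/14 = -0.142857
R = e^(-0.142857) = 0.866878
Percentage = 0.866878 * 100
= 86.7


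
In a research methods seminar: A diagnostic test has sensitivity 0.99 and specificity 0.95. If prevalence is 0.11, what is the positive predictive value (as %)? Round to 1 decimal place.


PPV = (sens * prev) / (sens * prev + (1-spec) * (1-prev))
Numerator = 0.99 * 0.11 = 0.1089
P(positive and no disease) = (1 - spec) * (1 - prev) = (1 - 0.95) * (1 - 0.11) = 0.0445
Denominator = 0.1089 + 0.0445 = 0.1534
PPV = 0.1089 / 0.1534 = 0.709909
As percentage = 71.0


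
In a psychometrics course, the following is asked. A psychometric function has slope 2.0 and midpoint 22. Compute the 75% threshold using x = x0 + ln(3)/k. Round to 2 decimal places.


At P = 0.75: 0.75 = 1/(1 + e^(-k*(x-x0)))
Solving: e^(-k*(x-x0)) = 1/3
x = x0 + ln(3)/k
ln(3) = 1.0986
x = 22 + 1.0986/2.0
= 22 + 0.5493
= 22.55


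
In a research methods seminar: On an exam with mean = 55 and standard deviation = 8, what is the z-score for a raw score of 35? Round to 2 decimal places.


z = (X - mu) / sigma
= (35 - 55) / 8
= -20 / 8
= -2.50


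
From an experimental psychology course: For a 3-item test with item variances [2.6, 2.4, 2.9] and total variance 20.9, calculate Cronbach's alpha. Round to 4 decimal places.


alpha = (k/(k-1)) * (1 - sum(s_i^2)/s_total^2)
sum(item variances) = 7.9
k/(k-1) = 3/2 = 1.5
1 - 7.9/20.9 = 1 - 0.37799 = 0.62201
alpha = 1.5 * 0.62201
= 0.9330


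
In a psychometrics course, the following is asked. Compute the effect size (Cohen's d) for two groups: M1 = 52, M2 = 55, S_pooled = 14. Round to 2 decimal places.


Cohen's d = (M1 - M2) / S_pooled
= (52 - 55) / 14
= -3 / 14
= -0.21


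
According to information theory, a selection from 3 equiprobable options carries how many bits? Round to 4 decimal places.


H = log2(n)
H = log2(3)
= 1.5850


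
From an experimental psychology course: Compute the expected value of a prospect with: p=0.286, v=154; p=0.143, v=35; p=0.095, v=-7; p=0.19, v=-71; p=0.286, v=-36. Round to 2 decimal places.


EU = sum(p_i * v_i)
0.286 * 154 = 44.044
0.143 * 35 = 5.005
0.095 * -7 = -0.665
0.19 * -71 = -13.49
0.286 * -36 = -10.296
EU = 44.044 + 5.005 + -0.665 + -13.49 + -10.296
= 24.60


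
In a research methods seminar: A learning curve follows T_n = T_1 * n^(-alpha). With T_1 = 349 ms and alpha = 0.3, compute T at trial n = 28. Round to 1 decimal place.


T_n = 349 * 28^(-0.3)
28^(-0.3) = 0.368004
T_n = 349 * 0.368004
= 128.4 ms


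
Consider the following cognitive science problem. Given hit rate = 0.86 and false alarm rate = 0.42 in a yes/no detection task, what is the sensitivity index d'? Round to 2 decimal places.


d' = z(HR) - z(FAR)
z(0.86) = 1.0803
z(0.42) = -0.2019
d' = 1.0803 - -0.2019
= 1.28


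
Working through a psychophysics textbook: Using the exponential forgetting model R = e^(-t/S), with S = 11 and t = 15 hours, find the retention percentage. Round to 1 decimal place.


R = e^(-t/S)
-t/S = -15/11 = -1.363636
R = e^(-1.363636) = 0.255729
Percentage = 0.255729 * 100
= 25.6


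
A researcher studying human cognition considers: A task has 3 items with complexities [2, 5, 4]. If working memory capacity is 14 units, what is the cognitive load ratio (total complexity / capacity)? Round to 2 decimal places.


Total complexity = 2 + 5 + 4 = 11
Load = total / capacity = 11 / 14
= 0.79


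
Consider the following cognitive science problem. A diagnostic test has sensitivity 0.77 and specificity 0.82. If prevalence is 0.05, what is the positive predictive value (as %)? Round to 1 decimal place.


PPV = (sens * prev) / (sens * prev + (1-spec) * (1-prev))
Numerator = 0.77 * 0.05 = 0.0385
P(positive and no disease) = (1 - spec) * (1 - prev) = (1 - 0.82) * (1 - 0.05) = 0.171
Denominator = 0.0385 + 0.171 = 0.2095
PPV = 0.0385 / 0.2095 = 0.183771
As percentage = 18.4


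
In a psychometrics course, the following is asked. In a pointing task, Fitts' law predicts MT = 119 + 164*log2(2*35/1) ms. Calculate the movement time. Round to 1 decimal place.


MT = 119 + 164 * log2(2*35/1)
2D/W = 70.0
log2(70.0) = 6.1293
MT = 119 + 164 * 6.1293
= 1124.2 ms


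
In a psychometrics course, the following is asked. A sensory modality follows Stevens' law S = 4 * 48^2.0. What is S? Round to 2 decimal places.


S = 4 * 48^2.0
48^2.0 = 2304.0
S = 4 * 2304.0
= 9216.00


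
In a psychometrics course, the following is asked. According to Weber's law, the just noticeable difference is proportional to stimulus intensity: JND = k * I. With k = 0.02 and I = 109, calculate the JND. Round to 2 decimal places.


JND = k * I
JND = 0.02 * 109
= 2.18


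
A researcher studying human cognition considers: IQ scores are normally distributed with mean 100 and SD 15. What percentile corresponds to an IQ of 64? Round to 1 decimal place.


z = (IQ - mean) / SD
z = (64 - 100) / 15 = -2.4
Percentile = Phi(-2.4) * 100
Phi(-2.4) = 0.008198
= 0.8


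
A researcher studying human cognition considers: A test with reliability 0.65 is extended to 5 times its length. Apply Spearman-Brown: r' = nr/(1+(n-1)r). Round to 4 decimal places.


r_new = n*r / (1 + (n-1)*r)
Numerator = 5 * 0.65 = 3.25
Denominator = 1 + 4 * 0.65 = 3.6
r_new = 3.25 / 3.6
= 0.9028


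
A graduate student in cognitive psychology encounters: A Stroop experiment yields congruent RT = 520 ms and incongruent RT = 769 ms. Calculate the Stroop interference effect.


Stroop effect = RT(incongruent) - RT(congruent)
= 769 - 520
= 249 ms


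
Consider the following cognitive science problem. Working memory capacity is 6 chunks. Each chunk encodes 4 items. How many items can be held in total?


Total items = chunks * items_per_chunk
= 6 * 4
= 24


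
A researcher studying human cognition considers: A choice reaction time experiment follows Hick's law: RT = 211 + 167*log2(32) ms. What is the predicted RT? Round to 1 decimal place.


RT = 211 + 167 * log2(32)
log2(32) = 5.0
RT = 211 + 167 * 5.0
= 211 + 835.0
= 1046.0 ms


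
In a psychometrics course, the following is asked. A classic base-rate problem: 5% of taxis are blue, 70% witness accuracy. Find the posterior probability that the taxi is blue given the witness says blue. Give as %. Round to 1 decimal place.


P(blue | says blue) = P(says blue | blue)*P(blue) / [P(says blue | blue)*P(blue) + P(says blue | not blue)*P(not blue)]
Numerator = 0.7 * 0.05 = 0.035
False identification = 0.3 * 0.95 = 0.285
P = 0.035 / (0.035 + 0.285)
= 0.035 / 0.32
As percentage = 10.9


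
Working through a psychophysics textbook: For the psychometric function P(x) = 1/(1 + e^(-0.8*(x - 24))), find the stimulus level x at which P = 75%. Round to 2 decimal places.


At P = 0.75: 0.75 = 1/(1 + e^(-k*(x-x0)))
Solving: e^(-k*(x-x0)) = 1/3
x = x0 + ln(3)/k
ln(3) = 1.0986
x = 24 + 1.0986/0.8
= 24 + 1.3732
= 25.37


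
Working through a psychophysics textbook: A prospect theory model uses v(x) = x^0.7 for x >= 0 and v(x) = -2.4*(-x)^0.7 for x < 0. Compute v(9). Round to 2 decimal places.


Since x = 9 >= 0, use v(x) = x^0.7
9^0.7 = 4.6555
v(9) = 4.66


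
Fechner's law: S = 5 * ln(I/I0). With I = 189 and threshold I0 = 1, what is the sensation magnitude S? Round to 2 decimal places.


S = 5 * ln(189/1)
I/I0 = 189.0
ln(189.0) = 5.2417
S = 5 * 5.2417
= 26.21


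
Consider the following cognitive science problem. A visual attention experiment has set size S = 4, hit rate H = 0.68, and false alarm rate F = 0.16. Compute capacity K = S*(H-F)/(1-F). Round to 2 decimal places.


K = S * (H - F) / (1 - F)
H - F = 0.52
1 - F = 0.84
K = 4 * 0.52 / 0.84
= 2.48


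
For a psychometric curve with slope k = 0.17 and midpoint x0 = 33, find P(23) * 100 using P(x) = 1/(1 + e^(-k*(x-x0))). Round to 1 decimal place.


P(x) = 1/(1 + e^(-0.17*(23 - 33)))
Exponent = -0.17 * -10 = 1.7
e^(1.7) = 5.473947
P = 1/(1 + 5.473947) = 0.154465
Percentage = 15.4


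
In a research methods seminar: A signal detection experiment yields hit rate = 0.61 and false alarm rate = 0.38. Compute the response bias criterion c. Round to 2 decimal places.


c = -0.5 * (z(HR) + z(FAR))
z(0.61) = 0.2793
z(0.38) = -0.3055
c = -0.5 * (0.2793 + -0.3055)
= -0.5 * -0.0262
= 0.01


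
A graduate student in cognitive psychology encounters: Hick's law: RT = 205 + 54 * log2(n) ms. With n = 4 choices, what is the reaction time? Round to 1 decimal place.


RT = 205 + 54 * log2(4)
log2(4) = 2.0
RT = 205 + 54 * 2.0
= 205 + 108.0
= 313.0 ms


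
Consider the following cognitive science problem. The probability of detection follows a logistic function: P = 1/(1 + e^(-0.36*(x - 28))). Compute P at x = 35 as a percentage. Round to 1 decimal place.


P(x) = 1/(1 + e^(-0.36*(35 - 28)))
Exponent = -0.36 * 7 = -2.52
e^(-2.52) = 0.08046
P = 1/(1 + 0.08046) = 0.925532
Percentage = 92.6


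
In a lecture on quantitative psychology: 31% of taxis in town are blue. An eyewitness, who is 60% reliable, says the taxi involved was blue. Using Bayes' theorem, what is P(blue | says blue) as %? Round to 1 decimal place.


P(blue | says blue) = P(says blue | blue)*P(blue) / [P(says blue | blue)*P(blue) + P(says blue | not blue)*P(not blue)]
Numerator = 0.6 * 0.31 = 0.186
False identification = 0.4 * 0.69 = 0.276
P = 0.186 / (0.186 + 0.276)
= 0.186 / 0.462
As percentage = 40.3


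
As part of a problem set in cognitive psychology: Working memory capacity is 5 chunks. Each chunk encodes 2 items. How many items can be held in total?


Total items = chunks * items_per_chunk
= 5 * 2
= 10


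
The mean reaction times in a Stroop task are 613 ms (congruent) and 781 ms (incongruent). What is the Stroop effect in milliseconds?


Stroop effect = RT(incongruent) - RT(congruent)
= 781 - 613
= 168 ms


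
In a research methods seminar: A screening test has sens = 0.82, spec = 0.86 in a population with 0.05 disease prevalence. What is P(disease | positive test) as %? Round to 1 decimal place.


PPV = (sens * prev) / (sens * prev + (1-spec) * (1-prev))
Numerator = 0.82 * 0.05 = 0.041
P(positive and no disease) = (1 - spec) * (1 - prev) = (1 - 0.86) * (1 - 0.05) = 0.133
Denominator = 0.041 + 0.133 = 0.174
PPV = 0.041 / 0.174 = 0.235632
As percentage = 23.6


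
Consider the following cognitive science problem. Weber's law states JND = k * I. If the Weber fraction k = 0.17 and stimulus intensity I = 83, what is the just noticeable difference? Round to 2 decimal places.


JND = k * I
JND = 0.17 * 83
= 14.11


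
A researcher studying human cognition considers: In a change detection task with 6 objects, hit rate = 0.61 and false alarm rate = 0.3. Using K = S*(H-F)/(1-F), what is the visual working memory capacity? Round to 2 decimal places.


K = S * (H - F) / (1 - F)
H - F = 0.31
1 - F = 0.7
K = 6 * 0.31 / 0.7
= 2.66


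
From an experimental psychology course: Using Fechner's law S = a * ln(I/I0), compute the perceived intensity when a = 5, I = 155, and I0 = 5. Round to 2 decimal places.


S = 5 * ln(155/5)
I/I0 = 31.0
ln(31.0) = 3.434
S = 5 * 3.434
= 17.17


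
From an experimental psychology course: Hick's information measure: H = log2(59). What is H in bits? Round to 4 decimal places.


H = log2(n)
H = log2(59)
= 5.8826


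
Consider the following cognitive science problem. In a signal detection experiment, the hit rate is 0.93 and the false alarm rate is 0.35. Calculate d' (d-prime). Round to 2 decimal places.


d' = z(HR) - z(FAR)
z(0.93) = 1.4758
z(0.35) = -0.3853
d' = 1.4758 - -0.3853
= 1.86


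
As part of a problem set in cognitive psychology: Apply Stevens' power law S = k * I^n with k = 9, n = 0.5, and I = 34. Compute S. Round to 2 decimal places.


S = 9 * 34^0.5
34^0.5 = 5.831
S = 9 * 5.831
= 52.48


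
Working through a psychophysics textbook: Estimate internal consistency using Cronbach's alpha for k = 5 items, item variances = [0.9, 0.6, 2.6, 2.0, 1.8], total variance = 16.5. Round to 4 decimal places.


alpha = (k/(k-1)) * (1 - sum(s_i^2)/s_total^2)
sum(item variances) = 7.9
k/(k-1) = 5/4 = 1.25
1 - 7.9/16.5 = 1 - 0.478788 = 0.521212
alpha = 1.25 * 0.521212
= 0.6515


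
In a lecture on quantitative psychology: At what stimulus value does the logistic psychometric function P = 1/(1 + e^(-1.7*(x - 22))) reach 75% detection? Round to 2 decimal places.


At P = 0.75: 0.75 = 1/(1 + e^(-k*(x-x0)))
Solving: e^(-k*(x-x0)) = 1/3
x = x0 + ln(3)/k
ln(3) = 1.0986
x = 22 + 1.0986/1.7
= 22 + 0.6462
= 22.65


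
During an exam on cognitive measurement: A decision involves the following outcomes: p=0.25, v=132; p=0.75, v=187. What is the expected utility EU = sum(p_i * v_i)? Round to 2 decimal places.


EU = sum(p_i * v_i)
0.25 * 132 = 33.0
0.75 * 187 = 140.25
EU = 33.0 + 140.25
= 173.25


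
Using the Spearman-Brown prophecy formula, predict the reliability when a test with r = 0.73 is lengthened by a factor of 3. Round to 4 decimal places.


r_new = n*r / (1 + (n-1)*r)
Numerator = 3 * 0.73 = 2.19
Denominator = 1 + 2 * 0.73 = 2.46
r_new = 2.19 / 2.46
= 0.8902


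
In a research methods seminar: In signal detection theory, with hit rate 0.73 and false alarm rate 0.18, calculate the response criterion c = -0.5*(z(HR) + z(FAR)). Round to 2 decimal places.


c = -0.5 * (z(HR) + z(FAR))
z(0.73) = 0.6128
z(0.18) = -0.9154
c = -0.5 * (0.6128 + -0.9154)
= -0.5 * -0.3026
= 0.15


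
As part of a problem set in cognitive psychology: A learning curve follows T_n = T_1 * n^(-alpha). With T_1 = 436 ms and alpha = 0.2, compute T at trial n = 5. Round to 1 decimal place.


T_n = 436 * 5^(-0.2)
5^(-0.2) = 0.72478
T_n = 436 * 0.72478
= 316.0 ms


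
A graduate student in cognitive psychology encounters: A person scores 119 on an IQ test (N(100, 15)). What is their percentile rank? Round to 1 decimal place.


z = (IQ - mean) / SD
z = (119 - 100) / 15 = 1.2667
Percentile = Phi(1.2667) * 100
Phi(1.2667) = 0.897369
= 89.7


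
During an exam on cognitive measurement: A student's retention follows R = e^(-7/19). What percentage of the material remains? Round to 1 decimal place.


R = e^(-t/S)
-t/S = -7/19 = -0.368421
R = e^(-0.368421) = 0.691826
Percentage = 0.691826 * 100
= 69.2


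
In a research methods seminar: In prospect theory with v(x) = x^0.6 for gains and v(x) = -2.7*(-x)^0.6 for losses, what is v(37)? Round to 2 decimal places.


Since x = 37 >= 0, use v(x) = x^0.6
37^0.6 = 8.7281
v(37) = 8.73


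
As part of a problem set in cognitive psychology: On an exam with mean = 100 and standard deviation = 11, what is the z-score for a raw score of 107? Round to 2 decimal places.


z = (X - mu) / sigma
= (107 - 100) / 11
= 7 / 11
= 0.64


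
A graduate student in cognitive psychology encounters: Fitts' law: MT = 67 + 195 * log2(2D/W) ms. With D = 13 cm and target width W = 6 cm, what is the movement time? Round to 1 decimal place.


MT = 67 + 195 * log2(2*13/6)
2D/W = 4.333333
log2(4.333333) = 2.1155
MT = 67 + 195 * 2.1155
= 479.5 ms


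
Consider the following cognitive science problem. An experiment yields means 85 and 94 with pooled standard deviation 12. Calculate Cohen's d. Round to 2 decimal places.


Cohen's d = (M1 - M2) / S_pooled
= (85 - 94) / 12
= -9 / 12
= -0.75


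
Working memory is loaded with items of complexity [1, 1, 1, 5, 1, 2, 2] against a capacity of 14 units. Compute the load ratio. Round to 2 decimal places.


Total complexity = 1 + 1 + 1 + 5 + 1 + 2 + 2 = 13
Load = total / capacity = 13 / 14
= 0.93


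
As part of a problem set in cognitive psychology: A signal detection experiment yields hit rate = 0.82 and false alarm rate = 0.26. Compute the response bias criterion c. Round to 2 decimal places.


c = -0.5 * (z(HR) + z(FAR))
z(0.82) = 0.9154
z(0.26) = -0.6433
c = -0.5 * (0.9154 + -0.6433)
= -0.5 * 0.2721
= -0.14


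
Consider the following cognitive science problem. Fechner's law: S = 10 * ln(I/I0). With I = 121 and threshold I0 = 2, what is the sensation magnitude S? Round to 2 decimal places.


S = 10 * ln(121/2)
I/I0 = 60.5
ln(60.5) = 4.1026
S = 10 * 4.1026
= 41.03


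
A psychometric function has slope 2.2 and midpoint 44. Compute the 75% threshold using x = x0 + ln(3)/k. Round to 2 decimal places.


At P = 0.75: 0.75 = 1/(1 + e^(-k*(x-x0)))
Solving: e^(-k*(x-x0)) = 1/3
x = x0 + ln(3)/k
ln(3) = 1.0986
x = 44 + 1.0986/2.2
= 44 + 0.4994
= 44.50


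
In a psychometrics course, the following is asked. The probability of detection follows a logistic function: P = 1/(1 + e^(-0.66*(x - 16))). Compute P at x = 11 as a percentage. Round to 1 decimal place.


P(x) = 1/(1 + e^(-0.66*(11 - 16)))
Exponent = -0.66 * -5 = 3.3
e^(3.3) = 27.112639
P = 1/(1 + 27.112639) = 0.035571
Percentage = 3.6


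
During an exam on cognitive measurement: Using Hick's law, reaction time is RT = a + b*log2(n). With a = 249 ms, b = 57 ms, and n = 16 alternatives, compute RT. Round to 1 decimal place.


RT = 249 + 57 * log2(16)
log2(16) = 4.0
RT = 249 + 57 * 4.0
= 249 + 228.0
= 477.0 ms


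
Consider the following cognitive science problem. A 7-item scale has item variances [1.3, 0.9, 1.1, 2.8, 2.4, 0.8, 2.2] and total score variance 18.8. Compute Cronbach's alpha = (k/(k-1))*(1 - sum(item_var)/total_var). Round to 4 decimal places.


alpha = (k/(k-1)) * (1 - sum(s_i^2)/s_total^2)
sum(item variances) = 11.5
k/(k-1) = 7/6 = 1.166667
1 - 11.5/18.8 = 1 - 0.611702 = 0.388298
alpha = 1.166667 * 0.388298
= 0.4530


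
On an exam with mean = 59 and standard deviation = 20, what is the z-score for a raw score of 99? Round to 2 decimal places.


z = (X - mu) / sigma
= (99 - 59) / 20
= 40 / 20
= 2.00


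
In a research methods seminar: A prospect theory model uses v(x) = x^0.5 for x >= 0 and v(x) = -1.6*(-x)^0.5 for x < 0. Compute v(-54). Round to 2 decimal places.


Since x = -54 < 0, use v(x) = -lambda*(-x)^alpha
(-x) = 54
54^0.5 = 7.3485
v(-54) = -1.6 * 7.3485
= -11.76


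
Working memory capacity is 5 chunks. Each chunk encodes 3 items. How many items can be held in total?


Total items = chunks * items_per_chunk
= 5 * 3
= 15


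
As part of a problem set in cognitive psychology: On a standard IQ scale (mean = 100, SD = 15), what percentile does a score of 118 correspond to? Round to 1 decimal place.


z = (IQ - mean) / SD
z = (118 - 100) / 15 = 1.2
Percentile = Phi(1.2) * 100
Phi(1.2) = 0.88493
= 88.5


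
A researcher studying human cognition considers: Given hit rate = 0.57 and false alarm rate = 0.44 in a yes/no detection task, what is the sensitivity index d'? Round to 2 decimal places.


d' = z(HR) - z(FAR)
z(0.57) = 0.1764
z(0.44) = -0.151
d' = 0.1764 - -0.151
= 0.33


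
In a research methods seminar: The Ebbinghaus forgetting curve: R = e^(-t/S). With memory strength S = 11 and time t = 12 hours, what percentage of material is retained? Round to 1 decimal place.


R = e^(-t/S)
-t/S = -12/11 = -1.090909
R = e^(-1.090909) = 0.335911
Percentage = 0.335911 * 100
= 33.6


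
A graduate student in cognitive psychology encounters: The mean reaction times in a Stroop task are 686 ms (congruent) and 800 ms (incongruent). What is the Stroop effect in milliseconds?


Stroop effect = RT(incongruent) - RT(congruent)
= 800 - 686
= 114 ms


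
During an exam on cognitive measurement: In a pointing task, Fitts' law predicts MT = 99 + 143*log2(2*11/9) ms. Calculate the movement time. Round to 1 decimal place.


MT = 99 + 143 * log2(2*11/9)
2D/W = 2.444444
log2(2.444444) = 1.2895
MT = 99 + 143 * 1.2895
= 283.4 ms


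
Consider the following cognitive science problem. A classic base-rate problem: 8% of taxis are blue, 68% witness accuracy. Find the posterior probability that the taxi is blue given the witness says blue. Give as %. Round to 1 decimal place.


P(blue | says blue) = P(says blue | blue)*P(blue) / [P(says blue | blue)*P(blue) + P(says blue | not blue)*P(not blue)]
Numerator = 0.68 * 0.08 = 0.0544
False identification = 0.32 * 0.92 = 0.2944
P = 0.0544 / (0.0544 + 0.2944)
= 0.0544 / 0.3488
As percentage = 15.6


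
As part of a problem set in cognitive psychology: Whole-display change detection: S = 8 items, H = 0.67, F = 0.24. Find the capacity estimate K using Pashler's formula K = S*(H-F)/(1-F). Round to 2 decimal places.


K = S * (H - F) / (1 - F)
H - F = 0.43
1 - F = 0.76
K = 8 * 0.43 / 0.76
= 4.53


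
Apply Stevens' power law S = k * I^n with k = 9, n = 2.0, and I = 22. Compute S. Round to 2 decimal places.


S = 9 * 22^2.0
22^2.0 = 484.0
S = 9 * 484.0
= 4356.00


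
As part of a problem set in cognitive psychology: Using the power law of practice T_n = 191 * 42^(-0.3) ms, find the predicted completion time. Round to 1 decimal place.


T_n = 191 * 42^(-0.3)
42^(-0.3) = 0.325856
T_n = 191 * 0.325856
= 62.2 ms


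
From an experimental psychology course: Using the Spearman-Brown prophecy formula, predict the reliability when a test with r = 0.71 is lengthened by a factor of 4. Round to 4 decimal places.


r_new = n*r / (1 + (n-1)*r)
Numerator = 4 * 0.71 = 2.84
Denominator = 1 + 3 * 0.71 = 3.13
r_new = 2.84 / 3.13
= 0.9073


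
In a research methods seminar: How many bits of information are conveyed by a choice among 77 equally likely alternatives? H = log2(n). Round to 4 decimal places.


H = log2(n)
H = log2(77)
= 6.2668


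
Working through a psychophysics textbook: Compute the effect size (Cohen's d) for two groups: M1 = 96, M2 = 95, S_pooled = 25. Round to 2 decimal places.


Cohen's d = (M1 - M2) / S_pooled
= (96 - 95) / 25
= 1 / 25
= 0.04


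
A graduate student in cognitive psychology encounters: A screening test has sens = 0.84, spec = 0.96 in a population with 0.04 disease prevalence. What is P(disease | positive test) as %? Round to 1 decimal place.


PPV = (sens * prev) / (sens * prev + (1-spec) * (1-prev))
Numerator = 0.84 * 0.04 = 0.0336
P(positive and no disease) = (1 - spec) * (1 - prev) = (1 - 0.96) * (1 - 0.04) = 0.0384
Denominator = 0.0336 + 0.0384 = 0.072
PPV = 0.0336 / 0.072 = 0.466667
As percentage = 46.7


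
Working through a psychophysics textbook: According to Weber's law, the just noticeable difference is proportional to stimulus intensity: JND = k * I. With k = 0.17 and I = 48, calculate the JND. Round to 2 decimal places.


JND = k * I
JND = 0.17 * 48
= 8.16


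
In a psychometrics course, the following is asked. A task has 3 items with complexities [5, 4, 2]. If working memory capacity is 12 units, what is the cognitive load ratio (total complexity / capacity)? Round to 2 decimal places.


Total complexity = 5 + 4 + 2 = 11
Load = total / capacity = 11 / 12
= 0.92


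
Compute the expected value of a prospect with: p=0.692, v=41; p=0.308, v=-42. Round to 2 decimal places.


EU = sum(p_i * v_i)
0.692 * 41 = 28.372
0.308 * -42 = -12.936
EU = 28.372 + -12.936
= 15.44


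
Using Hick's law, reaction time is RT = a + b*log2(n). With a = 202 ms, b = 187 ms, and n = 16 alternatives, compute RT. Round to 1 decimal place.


RT = 202 + 187 * log2(16)
log2(16) = 4.0
RT = 202 + 187 * 4.0
= 202 + 748.0
= 950.0 ms


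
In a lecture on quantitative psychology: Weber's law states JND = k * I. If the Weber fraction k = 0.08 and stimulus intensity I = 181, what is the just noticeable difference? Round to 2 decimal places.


JND = k * I
JND = 0.08 * 181
= 14.48


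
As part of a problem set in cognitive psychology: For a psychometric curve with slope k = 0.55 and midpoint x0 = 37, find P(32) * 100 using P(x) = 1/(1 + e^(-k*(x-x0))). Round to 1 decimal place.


P(x) = 1/(1 + e^(-0.55*(32 - 37)))
Exponent = -0.55 * -5 = 2.75
e^(2.75) = 15.642632
P = 1/(1 + 15.642632) = 0.060087
Percentage = 6.0


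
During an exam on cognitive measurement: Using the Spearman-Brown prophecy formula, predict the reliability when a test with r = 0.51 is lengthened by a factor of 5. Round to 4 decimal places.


r_new = n*r / (1 + (n-1)*r)
Numerator = 5 * 0.51 = 2.55
Denominator = 1 + 4 * 0.51 = 3.04
r_new = 2.55 / 3.04
= 0.8388


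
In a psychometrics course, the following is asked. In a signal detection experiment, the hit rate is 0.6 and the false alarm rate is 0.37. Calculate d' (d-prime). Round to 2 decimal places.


d' = z(HR) - z(FAR)
z(0.6) = 0.2533
z(0.37) = -0.3319
d' = 0.2533 - -0.3319
= 0.59


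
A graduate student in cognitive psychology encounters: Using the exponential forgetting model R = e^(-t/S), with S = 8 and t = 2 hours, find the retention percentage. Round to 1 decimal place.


R = e^(-t/S)
-t/S = -2/8 = -0.25
R = e^(-0.25) = 0.778801
Percentage = 0.778801 * 100
= 77.9


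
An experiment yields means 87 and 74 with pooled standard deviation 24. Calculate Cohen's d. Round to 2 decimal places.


Cohen's d = (M1 - M2) / S_pooled
= (87 - 74) / 24
= 13 / 24
= 0.54


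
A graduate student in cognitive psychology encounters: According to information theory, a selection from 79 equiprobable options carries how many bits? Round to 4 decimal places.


H = log2(n)
H = log2(79)
= 6.3038


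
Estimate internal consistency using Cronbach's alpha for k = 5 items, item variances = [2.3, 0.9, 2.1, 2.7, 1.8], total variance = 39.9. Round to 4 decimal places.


alpha = (k/(k-1)) * (1 - sum(s_i^2)/s_total^2)
sum(item variances) = 9.8
k/(k-1) = 5/4 = 1.25
1 - 9.8/39.9 = 1 - 0.245614 = 0.754386
alpha = 1.25 * 0.754386
= 0.9430


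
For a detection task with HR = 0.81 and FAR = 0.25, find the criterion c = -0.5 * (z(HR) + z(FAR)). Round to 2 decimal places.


c = -0.5 * (z(HR) + z(FAR))
z(0.81) = 0.8779
z(0.25) = -0.6745
c = -0.5 * (0.8779 + -0.6745)
= -0.5 * 0.2034
= -0.10


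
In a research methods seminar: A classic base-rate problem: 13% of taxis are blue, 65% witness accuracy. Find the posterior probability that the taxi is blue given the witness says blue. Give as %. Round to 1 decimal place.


P(blue | says blue) = P(says blue | blue)*P(blue) / [P(says blue | blue)*P(blue) + P(says blue | not blue)*P(not blue)]
Numerator = 0.65 * 0.13 = 0.0845
False identification = 0.35 * 0.87 = 0.3045
P = 0.0845 / (0.0845 + 0.3045)
= 0.0845 / 0.389
As percentage = 21.7


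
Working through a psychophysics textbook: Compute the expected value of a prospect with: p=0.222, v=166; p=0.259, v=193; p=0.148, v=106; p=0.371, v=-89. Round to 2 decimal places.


EU = sum(p_i * v_i)
0.222 * 166 = 36.852
0.259 * 193 = 49.987
0.148 * 106 = 15.688
0.371 * -89 = -33.019
EU = 36.852 + 49.987 + 15.688 + -33.019
= 69.51


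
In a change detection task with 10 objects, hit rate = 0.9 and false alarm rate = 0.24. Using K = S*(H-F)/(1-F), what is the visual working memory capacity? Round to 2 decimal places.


K = S * (H - F) / (1 - F)
H - F = 0.66
1 - F = 0.76
K = 10 * 0.66 / 0.76
= 8.68


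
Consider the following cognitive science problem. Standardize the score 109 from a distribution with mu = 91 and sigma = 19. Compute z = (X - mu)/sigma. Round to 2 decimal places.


z = (X - mu) / sigma
= (109 - 91) / 19
= 18 / 19
= 0.95


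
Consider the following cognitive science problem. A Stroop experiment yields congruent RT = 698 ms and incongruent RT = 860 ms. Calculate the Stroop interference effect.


Stroop effect = RT(incongruent) - RT(congruent)
= 860 - 698
= 162 ms


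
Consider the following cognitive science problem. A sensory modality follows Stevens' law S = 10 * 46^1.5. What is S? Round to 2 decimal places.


S = 10 * 46^1.5
46^1.5 = 311.9872
S = 10 * 311.9872
= 3119.87


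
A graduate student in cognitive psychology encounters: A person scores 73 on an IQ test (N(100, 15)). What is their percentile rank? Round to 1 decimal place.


z = (IQ - mean) / SD
z = (73 - 100) / 15 = -1.8
Percentile = Phi(-1.8) * 100
Phi(-1.8) = 0.03593
= 3.6


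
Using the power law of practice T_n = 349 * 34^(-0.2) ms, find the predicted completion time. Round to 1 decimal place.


T_n = 349 * 34^(-0.2)
34^(-0.2) = 0.493974
T_n = 349 * 0.493974
= 172.4 ms


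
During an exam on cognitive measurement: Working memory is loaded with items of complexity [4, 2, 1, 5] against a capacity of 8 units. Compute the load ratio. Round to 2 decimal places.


Total complexity = 4 + 2 + 1 + 5 = 12
Load = total / capacity = 12 / 8
= 1.50


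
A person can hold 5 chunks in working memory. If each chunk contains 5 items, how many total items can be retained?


Total items = chunks * items_per_chunk
= 5 * 5
= 25


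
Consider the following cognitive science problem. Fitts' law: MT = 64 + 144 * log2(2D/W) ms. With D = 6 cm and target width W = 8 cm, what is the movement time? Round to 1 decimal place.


MT = 64 + 144 * log2(2*6/8)
2D/W = 1.5
log2(1.5) = 0.585
MT = 64 + 144 * 0.585
= 148.2 ms


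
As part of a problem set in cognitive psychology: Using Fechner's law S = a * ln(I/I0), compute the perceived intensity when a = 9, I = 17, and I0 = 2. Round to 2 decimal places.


S = 9 * ln(17/2)
I/I0 = 8.5
ln(8.5) = 2.1401
S = 9 * 2.1401
= 19.26


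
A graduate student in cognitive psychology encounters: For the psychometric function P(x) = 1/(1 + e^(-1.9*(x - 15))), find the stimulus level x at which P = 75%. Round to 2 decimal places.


At P = 0.75: 0.75 = 1/(1 + e^(-k*(x-x0)))
Solving: e^(-k*(x-x0)) = 1/3
x = x0 + ln(3)/k
ln(3) = 1.0986
x = 15 + 1.0986/1.9
= 15 + 0.5782
= 15.58


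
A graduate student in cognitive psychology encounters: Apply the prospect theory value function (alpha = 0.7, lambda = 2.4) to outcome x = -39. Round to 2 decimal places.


Since x = -39 < 0, use v(x) = -lambda*(-x)^alpha
(-x) = 39
39^0.7 = 12.9941
v(-39) = -2.4 * 12.9941
= -31.19


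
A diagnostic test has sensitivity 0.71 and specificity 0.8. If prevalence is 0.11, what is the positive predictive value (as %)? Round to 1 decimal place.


PPV = (sens * prev) / (sens * prev + (1-spec) * (1-prev))
Numerator = 0.71 * 0.11 = 0.0781
P(positive and no disease) = (1 - spec) * (1 - prev) = (1 - 0.8) * (1 - 0.11) = 0.178
Denominator = 0.0781 + 0.178 = 0.2561
PPV = 0.0781 / 0.2561 = 0.304959
As percentage = 30.5


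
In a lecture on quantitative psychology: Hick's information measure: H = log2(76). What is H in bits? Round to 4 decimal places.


H = log2(n)
H = log2(76)
= 6.2479


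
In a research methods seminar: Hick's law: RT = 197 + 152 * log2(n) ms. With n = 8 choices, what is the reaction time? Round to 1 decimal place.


RT = 197 + 152 * log2(8)
log2(8) = 3.0
RT = 197 + 152 * 3.0
= 197 + 456.0
= 653.0 ms


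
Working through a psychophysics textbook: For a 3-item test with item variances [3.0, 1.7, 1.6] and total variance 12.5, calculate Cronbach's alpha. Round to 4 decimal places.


alpha = (k/(k-1)) * (1 - sum(s_i^2)/s_total^2)
sum(item variances) = 6.3
k/(k-1) = 3/2 = 1.5
1 - 6.3/12.5 = 1 - 0.504 = 0.496
alpha = 1.5 * 0.496
= 0.7440


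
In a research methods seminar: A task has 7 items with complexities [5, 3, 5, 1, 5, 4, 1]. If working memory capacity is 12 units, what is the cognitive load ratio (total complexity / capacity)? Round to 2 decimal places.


Total complexity = 5 + 3 + 5 + 1 + 5 + 4 + 1 = 24
Load = total / capacity = 24 / 12
= 2.00


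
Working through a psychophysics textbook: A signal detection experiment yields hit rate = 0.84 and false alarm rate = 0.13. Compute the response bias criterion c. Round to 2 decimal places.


c = -0.5 * (z(HR) + z(FAR))
z(0.84) = 0.9945
z(0.13) = -1.1264
c = -0.5 * (0.9945 + -1.1264)
= -0.5 * -0.1319
= 0.07


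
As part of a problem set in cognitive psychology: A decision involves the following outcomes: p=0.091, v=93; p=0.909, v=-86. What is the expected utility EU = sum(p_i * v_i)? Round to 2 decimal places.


EU = sum(p_i * v_i)
0.091 * 93 = 8.463
0.909 * -86 = -78.174
EU = 8.463 + -78.174
= -69.71


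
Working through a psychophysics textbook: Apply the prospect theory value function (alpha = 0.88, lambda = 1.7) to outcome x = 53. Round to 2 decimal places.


Since x = 53 >= 0, use v(x) = x^0.88
53^0.88 = 32.9126
v(53) = 32.91


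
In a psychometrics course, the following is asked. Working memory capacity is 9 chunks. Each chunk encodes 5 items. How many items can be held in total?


Total items = chunks * items_per_chunk
= 9 * 5
= 45


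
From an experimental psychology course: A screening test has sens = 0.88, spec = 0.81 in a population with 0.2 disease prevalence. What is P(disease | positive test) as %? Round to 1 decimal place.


PPV = (sens * prev) / (sens * prev + (1-spec) * (1-prev))
Numerator = 0.88 * 0.2 = 0.176
P(positive and no disease) = (1 - spec) * (1 - prev) = (1 - 0.81) * (1 - 0.2) = 0.152
Denominator = 0.176 + 0.152 = 0.328
PPV = 0.176 / 0.328 = 0.536585
As percentage = 53.7


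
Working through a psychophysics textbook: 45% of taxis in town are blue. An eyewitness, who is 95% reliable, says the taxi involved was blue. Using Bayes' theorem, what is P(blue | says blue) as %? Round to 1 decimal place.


P(blue | says blue) = P(says blue | blue)*P(blue) / [P(says blue | blue)*P(blue) + P(says blue | not blue)*P(not blue)]
Numerator = 0.95 * 0.45 = 0.4275
False identification = 0.05 * 0.55 = 0.0275
P = 0.4275 / (0.4275 + 0.0275)
= 0.4275 / 0.455
As percentage = 94.0


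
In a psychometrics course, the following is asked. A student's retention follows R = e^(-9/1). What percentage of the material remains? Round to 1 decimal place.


R = e^(-t/S)
-t/S = -9/1 = -9.0
R = e^(-9.0) = 0.000123
Percentage = 0.000123 * 100
= 0.0


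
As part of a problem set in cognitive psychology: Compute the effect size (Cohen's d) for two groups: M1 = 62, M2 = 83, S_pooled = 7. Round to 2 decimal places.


Cohen's d = (M1 - M2) / S_pooled
= (62 - 83) / 7
= -21 / 7
= -3.00


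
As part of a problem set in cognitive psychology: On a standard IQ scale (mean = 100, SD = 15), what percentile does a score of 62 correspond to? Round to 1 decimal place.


z = (IQ - mean) / SD
z = (62 - 100) / 15 = -2.5333
Percentile = Phi(-2.5333) * 100
Phi(-2.5333) = 0.00565
= 0.6


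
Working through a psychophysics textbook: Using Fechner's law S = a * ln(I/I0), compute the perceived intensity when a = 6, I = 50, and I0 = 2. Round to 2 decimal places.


S = 6 * ln(50/2)
I/I0 = 25.0
ln(25.0) = 3.2189
S = 6 * 3.2189
= 19.31


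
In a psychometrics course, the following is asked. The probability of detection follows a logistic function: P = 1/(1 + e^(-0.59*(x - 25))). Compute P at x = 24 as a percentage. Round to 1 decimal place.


P(x) = 1/(1 + e^(-0.59*(24 - 25)))
Exponent = -0.59 * -1 = 0.59
e^(0.59) = 1.803988
P = 1/(1 + 1.803988) = 0.356635
Percentage = 35.7
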